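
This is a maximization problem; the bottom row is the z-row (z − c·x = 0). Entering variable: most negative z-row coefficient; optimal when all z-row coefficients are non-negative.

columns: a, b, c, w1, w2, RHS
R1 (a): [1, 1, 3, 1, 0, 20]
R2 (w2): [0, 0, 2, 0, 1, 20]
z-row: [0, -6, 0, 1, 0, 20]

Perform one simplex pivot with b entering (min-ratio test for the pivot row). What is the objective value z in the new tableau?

140

Ratio test on column b — row 1: 20/1 = 20; row 2: entry 0 ≤ 0. Minimum is 20 at row 1 (a leaves); pivot element 1.
Pivot on row 1; the z-row RHS becomes 20 − (-6)·20 = 140.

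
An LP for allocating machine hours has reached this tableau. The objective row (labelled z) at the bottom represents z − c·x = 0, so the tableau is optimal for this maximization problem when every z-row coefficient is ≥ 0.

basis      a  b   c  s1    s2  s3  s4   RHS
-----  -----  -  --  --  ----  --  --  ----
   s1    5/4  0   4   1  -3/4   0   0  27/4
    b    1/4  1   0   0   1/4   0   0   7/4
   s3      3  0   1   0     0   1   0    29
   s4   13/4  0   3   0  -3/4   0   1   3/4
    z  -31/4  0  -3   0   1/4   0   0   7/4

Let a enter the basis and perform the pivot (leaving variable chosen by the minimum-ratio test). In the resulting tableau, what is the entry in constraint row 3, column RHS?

Ratio test on column a — row 1: (27/4)/(5/4) = 27/5; row 2: (7/4)/(1/4) = 7; row 3: 29/3 = 29/3; row 4: (3/4)/(13/4) = 3/13. Minimum is 3/13 at row 4 (s4 leaves); pivot element 13/4.
Divide row 4 by 13/4; eliminate column a from the other rows.
Row 3 update in column RHS: 29 − 3·(3/13) = 368/13.

368/13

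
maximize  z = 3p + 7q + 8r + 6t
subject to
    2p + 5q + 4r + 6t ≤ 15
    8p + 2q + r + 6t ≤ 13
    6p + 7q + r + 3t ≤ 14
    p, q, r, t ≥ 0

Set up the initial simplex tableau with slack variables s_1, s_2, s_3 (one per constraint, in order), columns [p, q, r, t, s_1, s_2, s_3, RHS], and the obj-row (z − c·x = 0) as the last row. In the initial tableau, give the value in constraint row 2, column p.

Constraint 2 has coefficient 8 on p.

8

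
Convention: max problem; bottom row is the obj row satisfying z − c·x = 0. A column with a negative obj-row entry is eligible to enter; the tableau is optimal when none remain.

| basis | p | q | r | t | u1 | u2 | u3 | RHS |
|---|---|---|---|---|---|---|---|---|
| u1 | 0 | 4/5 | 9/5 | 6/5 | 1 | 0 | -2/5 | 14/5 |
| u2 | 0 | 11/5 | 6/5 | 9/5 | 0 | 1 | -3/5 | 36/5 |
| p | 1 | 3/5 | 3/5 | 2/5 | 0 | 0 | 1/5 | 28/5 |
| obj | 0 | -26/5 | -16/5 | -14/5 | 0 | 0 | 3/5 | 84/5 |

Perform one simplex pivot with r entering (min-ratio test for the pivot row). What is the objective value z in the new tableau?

196/9

Ratio test on column r — row 1: (14/5)/(9/5) = 14/9; row 2: (36/5)/(6/5) = 6; row 3: (28/5)/(3/5) = 28/3. Minimum is 14/9 at row 1 (u1 leaves); pivot element 9/5.
Pivot on row 1; the obj-row RHS becomes 84/5 − (-16/5)·(14/9) = 196/9.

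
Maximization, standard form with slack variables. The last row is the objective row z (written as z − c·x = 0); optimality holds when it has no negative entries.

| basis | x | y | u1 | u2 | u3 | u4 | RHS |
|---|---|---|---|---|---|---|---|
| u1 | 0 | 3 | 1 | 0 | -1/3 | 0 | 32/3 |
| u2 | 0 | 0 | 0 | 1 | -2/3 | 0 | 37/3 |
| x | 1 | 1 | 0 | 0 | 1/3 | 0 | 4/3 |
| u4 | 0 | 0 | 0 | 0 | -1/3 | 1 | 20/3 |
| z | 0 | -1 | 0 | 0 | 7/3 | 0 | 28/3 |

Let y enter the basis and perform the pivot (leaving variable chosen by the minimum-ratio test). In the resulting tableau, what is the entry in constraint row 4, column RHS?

20/3

Ratio test on column y — row 1: (32/3)/3 = 32/9; row 2: entry 0 ≤ 0; row 3: (4/3)/1 = 4/3; row 4: entry 0 ≤ 0. Minimum is 4/3 at row 3 (x leaves); pivot element 1.
Divide row 3 by 1; eliminate column y from the other rows.
Row 4 update in column RHS: 20/3 − 0·(4/3) = 20/3.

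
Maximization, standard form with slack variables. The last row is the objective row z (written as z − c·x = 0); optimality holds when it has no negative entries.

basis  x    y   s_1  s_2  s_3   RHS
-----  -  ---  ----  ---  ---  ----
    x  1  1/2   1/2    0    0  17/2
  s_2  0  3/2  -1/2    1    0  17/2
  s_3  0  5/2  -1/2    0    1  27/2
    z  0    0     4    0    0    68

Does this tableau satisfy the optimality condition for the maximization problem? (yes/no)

yes

Every z-row coefficient is ≥ 0, so the tableau is optimal.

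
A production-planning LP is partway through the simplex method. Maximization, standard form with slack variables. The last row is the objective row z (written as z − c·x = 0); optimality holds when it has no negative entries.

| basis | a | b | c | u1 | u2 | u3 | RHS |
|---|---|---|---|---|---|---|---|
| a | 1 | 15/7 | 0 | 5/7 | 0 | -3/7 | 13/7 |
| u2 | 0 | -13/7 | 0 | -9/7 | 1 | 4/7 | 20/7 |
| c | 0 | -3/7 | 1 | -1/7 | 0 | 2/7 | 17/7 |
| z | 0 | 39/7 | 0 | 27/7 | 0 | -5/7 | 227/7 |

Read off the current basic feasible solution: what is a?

a is basic (row 1); its value is the RHS of that row, 13/7.

13/7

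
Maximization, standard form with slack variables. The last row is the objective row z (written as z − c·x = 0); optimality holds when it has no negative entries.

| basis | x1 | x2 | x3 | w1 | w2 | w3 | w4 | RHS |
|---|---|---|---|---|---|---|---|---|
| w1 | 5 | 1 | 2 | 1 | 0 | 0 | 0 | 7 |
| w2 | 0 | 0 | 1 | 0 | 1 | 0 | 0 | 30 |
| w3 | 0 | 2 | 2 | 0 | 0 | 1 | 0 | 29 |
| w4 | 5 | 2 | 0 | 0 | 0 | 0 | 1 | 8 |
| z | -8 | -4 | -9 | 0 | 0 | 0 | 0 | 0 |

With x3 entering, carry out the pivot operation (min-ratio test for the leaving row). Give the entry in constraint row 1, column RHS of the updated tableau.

Ratio test on column x3 — row 1: 7/2 = 7/2; row 2: 30/1 = 30; row 3: 29/2 = 29/2; row 4: entry 0 ≤ 0. Minimum is 7/2 at row 1 (w1 leaves); pivot element 2.
Divide row 1 by 2; eliminate column x3 from the other rows.
In the new row 1, the RHS entry is the old entry divided by the pivot: 7/2 = 7/2.

7/2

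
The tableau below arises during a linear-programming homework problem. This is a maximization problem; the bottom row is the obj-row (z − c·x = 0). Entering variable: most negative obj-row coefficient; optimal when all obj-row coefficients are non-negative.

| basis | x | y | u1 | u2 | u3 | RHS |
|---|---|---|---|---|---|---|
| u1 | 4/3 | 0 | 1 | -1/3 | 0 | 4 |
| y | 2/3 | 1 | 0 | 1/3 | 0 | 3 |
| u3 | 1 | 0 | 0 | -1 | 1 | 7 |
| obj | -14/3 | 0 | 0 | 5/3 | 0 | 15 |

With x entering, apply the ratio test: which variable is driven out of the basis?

Column x entries and ratios — u1: 4/(4/3) = 3; y: 3/(2/3) = 9/2; u3: 7/1 = 7.
Smallest ratio is 3 in the row of u1, so u1 leaves.

u1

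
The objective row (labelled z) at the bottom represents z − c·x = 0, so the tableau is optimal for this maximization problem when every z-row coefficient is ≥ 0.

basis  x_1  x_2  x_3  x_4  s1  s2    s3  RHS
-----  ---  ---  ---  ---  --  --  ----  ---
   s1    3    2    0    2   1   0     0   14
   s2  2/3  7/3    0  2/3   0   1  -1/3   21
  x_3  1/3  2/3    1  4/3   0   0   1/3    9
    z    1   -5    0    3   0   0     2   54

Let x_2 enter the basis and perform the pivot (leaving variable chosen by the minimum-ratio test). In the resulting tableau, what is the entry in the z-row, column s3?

2

Ratio test on column x_2 — row 1: 14/2 = 7; row 2: 21/(7/3) = 9; row 3: 9/(2/3) = 27/2. Minimum is 7 at row 1 (s1 leaves); pivot element 2.
Divide row 1 by 2; eliminate column x_2 from the other rows.
z-row update in column s3: 2 − (-5)·0 = 2.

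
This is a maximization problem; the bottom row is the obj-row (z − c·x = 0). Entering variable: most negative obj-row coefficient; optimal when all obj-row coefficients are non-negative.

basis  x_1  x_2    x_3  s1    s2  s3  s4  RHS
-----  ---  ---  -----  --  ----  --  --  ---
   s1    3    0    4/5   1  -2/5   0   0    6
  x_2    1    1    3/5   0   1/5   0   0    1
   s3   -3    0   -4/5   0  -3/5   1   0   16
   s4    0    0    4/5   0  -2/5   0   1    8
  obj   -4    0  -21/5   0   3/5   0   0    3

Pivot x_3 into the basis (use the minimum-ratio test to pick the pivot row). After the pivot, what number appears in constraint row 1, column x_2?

Ratio test on column x_3 — row 1: 6/(4/5) = 15/2; row 2: 1/(3/5) = 5/3; row 3: entry -4/5 ≤ 0; row 4: 8/(4/5) = 10. Minimum is 5/3 at row 2 (x_2 leaves); pivot element 3/5.
Divide row 2 by 3/5; eliminate column x_3 from the other rows.
Row 1 update in column x_2: 0 − (4/5)·(5/3) = -4/3.

-4/3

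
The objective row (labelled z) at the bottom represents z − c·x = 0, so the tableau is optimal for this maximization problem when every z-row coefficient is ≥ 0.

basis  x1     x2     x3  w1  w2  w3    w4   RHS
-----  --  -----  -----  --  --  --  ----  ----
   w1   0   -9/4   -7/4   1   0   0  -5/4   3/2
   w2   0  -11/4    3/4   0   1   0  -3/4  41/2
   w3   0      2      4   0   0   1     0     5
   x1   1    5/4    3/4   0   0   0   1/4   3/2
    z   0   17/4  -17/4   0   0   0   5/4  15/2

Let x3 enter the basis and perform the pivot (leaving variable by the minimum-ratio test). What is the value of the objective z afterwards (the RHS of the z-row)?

205/16

Ratio test on column x3 — row 1: entry -7/4 ≤ 0; row 2: (41/2)/(3/4) = 82/3; row 3: 5/4 = 5/4; row 4: (3/2)/(3/4) = 2. Minimum is 5/4 at row 3 (w3 leaves); pivot element 4.
Pivot on row 3; the z-row RHS becomes 15/2 − (-17/4)·(5/4) = 205/16.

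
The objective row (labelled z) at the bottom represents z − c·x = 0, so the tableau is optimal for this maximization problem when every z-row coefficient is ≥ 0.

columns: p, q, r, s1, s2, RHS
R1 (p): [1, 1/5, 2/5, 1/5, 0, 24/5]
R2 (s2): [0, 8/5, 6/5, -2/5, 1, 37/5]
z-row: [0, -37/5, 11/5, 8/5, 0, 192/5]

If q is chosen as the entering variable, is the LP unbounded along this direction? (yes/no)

no

Column q has positive entries in row(s) 1, 2, so the ratio test bounds it — not unbounded.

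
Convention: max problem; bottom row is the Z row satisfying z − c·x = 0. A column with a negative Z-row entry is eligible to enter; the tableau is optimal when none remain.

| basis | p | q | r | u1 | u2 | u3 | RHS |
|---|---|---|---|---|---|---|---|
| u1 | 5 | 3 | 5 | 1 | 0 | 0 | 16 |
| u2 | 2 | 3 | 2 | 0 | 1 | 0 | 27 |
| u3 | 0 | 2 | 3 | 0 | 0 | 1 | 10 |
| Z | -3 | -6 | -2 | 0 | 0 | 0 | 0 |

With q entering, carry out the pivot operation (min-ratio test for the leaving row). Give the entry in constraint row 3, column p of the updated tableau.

0

Ratio test on column q — row 1: 16/3 = 16/3; row 2: 27/3 = 9; row 3: 10/2 = 5. Minimum is 5 at row 3 (u3 leaves); pivot element 2.
Divide row 3 by 2; eliminate column q from the other rows.
In the new row 3, the p entry is the old entry divided by the pivot: 0/2 = 0.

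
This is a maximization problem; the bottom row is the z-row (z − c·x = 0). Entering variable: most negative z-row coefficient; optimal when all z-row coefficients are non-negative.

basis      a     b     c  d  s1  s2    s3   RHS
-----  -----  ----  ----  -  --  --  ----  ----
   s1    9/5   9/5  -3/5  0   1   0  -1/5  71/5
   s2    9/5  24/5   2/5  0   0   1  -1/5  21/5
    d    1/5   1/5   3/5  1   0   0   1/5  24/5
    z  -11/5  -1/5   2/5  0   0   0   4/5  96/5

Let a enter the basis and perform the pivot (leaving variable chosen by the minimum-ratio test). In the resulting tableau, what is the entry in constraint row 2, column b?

8/3

Ratio test on column a — row 1: (71/5)/(9/5) = 71/9; row 2: (21/5)/(9/5) = 7/3; row 3: (24/5)/(1/5) = 24. Minimum is 7/3 at row 2 (s2 leaves); pivot element 9/5.
Divide row 2 by 9/5; eliminate column a from the other rows.
In the new row 2, the b entry is the old entry divided by the pivot: (24/5)/(9/5) = 8/3.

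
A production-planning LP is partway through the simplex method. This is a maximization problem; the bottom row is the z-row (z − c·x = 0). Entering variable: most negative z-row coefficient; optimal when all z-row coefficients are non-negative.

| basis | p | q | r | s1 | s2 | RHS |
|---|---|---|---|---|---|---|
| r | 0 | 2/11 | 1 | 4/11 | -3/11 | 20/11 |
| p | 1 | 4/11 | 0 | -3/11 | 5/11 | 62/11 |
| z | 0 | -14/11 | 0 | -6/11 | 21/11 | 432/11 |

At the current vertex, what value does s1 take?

s1 is not in the basis, so in the current basic feasible solution s1 = 0.

0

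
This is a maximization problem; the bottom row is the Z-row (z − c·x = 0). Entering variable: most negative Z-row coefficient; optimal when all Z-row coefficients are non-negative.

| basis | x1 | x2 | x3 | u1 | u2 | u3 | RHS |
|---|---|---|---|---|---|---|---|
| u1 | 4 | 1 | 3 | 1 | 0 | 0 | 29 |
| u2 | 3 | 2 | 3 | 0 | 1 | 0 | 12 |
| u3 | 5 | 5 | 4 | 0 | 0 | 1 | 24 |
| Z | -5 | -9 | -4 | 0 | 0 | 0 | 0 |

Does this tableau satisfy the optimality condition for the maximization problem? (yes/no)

The Z-row has a negative entry -9 in column x2, so it is not optimal.

no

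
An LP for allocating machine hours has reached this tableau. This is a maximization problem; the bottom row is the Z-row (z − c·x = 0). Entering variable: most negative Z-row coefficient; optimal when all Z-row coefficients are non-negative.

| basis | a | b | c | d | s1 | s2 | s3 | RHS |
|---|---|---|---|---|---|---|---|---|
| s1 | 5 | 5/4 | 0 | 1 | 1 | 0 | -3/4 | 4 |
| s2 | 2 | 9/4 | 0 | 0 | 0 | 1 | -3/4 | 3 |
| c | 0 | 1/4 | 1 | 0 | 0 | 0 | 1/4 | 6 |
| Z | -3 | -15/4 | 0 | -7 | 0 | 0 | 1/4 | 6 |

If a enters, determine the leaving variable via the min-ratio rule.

s1

Column a entries and ratios — s1: 4/5 = 4/5; s2: 3/2 = 3/2; c: 0 ≤ 0, skip.
Smallest ratio is 4/5 in the row of s1, so s1 leaves.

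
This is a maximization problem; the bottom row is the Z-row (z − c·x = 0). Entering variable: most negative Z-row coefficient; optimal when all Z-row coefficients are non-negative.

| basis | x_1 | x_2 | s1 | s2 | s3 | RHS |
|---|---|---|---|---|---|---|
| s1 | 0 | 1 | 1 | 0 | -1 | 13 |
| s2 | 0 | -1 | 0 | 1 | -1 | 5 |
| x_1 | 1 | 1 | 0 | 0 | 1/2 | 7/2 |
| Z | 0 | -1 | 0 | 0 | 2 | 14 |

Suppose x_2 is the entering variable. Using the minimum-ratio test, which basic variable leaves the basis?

x_1

Column x_2 entries and ratios — s1: 13/1 = 13; s2: -1 ≤ 0, skip; x_1: (7/2)/1 = 7/2.
Smallest ratio is 7/2 in the row of x_1, so x_1 leaves.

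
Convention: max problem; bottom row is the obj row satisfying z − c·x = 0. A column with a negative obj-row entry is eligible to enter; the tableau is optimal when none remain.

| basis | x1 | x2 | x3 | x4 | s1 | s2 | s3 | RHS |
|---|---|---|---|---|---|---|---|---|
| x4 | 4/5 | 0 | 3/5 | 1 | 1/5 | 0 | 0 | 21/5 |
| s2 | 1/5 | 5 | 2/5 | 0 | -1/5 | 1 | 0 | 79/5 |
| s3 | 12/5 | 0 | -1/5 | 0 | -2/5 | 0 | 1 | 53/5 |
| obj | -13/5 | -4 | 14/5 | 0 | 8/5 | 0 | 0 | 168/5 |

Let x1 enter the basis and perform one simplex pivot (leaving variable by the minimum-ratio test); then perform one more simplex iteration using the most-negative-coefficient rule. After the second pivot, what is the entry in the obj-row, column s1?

31/30

Ratio test on column x1 — row 1: (21/5)/(4/5) = 21/4; row 2: (79/5)/(1/5) = 79; row 3: (53/5)/(12/5) = 53/12. Minimum is 53/12 at row 3 (s3 leaves); pivot element 12/5.
Divide row 3 by 12/5; eliminate column x1 from the other rows.
Second iteration: most negative obj-row entry is -4 in column x2, so x2 enters.
Ratio test on column x2 — row 1: entry 0 ≤ 0; row 2: (179/12)/5 = 179/60; row 3: entry 0 ≤ 0. Minimum is 179/60 at row 2 (s2 leaves); pivot element 5.
Divide row 2 by 5; eliminate column x2 from the other rows.
After both pivots, the entry at the obj-row, column s1 is 31/30.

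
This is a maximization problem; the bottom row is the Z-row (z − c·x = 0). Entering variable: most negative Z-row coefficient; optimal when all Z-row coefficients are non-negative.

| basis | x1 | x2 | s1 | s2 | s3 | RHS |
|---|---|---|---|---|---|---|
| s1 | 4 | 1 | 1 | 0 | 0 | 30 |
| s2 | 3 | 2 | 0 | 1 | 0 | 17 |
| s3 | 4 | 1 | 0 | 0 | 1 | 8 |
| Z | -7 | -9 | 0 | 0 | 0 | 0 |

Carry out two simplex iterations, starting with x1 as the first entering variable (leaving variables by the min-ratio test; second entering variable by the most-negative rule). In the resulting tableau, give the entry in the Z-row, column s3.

Ratio test on column x1 — row 1: 30/4 = 15/2; row 2: 17/3 = 17/3; row 3: 8/4 = 2. Minimum is 2 at row 3 (s3 leaves); pivot element 4.
Divide row 3 by 4; eliminate column x1 from the other rows.
Second iteration: most negative Z-row entry is -29/4 in column x2, so x2 enters.
Ratio test on column x2 — row 1: entry 0 ≤ 0; row 2: 11/(5/4) = 44/5; row 3: 2/(1/4) = 8. Minimum is 8 at row 3 (x1 leaves); pivot element 1/4.
Divide row 3 by 1/4; eliminate column x2 from the other rows.
After both pivots, the entry at the Z-row, column s3 is 9.

9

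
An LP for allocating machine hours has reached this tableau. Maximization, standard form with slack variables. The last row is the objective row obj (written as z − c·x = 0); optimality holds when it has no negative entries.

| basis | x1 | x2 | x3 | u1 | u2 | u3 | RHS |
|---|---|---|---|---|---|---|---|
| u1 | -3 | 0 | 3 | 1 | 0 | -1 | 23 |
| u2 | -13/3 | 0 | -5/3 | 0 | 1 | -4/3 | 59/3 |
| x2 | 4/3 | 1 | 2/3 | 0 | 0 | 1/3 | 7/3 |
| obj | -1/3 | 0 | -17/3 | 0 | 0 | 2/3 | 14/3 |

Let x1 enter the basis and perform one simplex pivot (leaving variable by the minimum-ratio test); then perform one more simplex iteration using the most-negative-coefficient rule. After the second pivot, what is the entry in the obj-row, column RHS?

Ratio test on column x1 — row 1: entry -3 ≤ 0; row 2: entry -13/3 ≤ 0; row 3: (7/3)/(4/3) = 7/4. Minimum is 7/4 at row 3 (x2 leaves); pivot element 4/3.
Divide row 3 by 4/3; eliminate column x1 from the other rows.
Second iteration: most negative obj-row entry is -11/2 in column x3, so x3 enters.
Ratio test on column x3 — row 1: (113/4)/(9/2) = 113/18; row 2: (109/4)/(1/2) = 109/2; row 3: (7/4)/(1/2) = 7/2. Minimum is 7/2 at row 3 (x1 leaves); pivot element 1/2.
Divide row 3 by 1/2; eliminate column x3 from the other rows.
After both pivots, the entry at the obj-row, column RHS is 49/2.

49/2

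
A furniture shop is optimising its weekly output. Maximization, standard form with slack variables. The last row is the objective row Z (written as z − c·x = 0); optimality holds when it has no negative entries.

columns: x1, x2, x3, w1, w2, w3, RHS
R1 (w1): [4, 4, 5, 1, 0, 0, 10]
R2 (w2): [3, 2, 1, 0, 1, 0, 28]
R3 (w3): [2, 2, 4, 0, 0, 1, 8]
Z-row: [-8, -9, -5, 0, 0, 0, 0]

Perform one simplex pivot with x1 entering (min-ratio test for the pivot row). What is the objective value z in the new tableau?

Ratio test on column x1 — row 1: 10/4 = 5/2; row 2: 28/3 = 28/3; row 3: 8/2 = 4. Minimum is 5/2 at row 1 (w1 leaves); pivot element 4.
Pivot on row 1; the Z-row RHS becomes 0 − (-8)·(5/2) = 20.

20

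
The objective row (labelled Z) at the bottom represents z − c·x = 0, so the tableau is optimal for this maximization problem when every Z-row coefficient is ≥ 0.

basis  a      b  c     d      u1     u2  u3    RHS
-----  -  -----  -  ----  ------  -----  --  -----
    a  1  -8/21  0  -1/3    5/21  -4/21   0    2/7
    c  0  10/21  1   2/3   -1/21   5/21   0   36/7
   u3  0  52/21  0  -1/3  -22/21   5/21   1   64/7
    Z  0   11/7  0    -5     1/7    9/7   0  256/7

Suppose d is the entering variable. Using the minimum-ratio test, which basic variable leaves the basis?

c

Column d entries and ratios — a: -1/3 ≤ 0, skip; c: (36/7)/(2/3) = 54/7; u3: -1/3 ≤ 0, skip.
Smallest ratio is 54/7 in the row of c, so c leaves.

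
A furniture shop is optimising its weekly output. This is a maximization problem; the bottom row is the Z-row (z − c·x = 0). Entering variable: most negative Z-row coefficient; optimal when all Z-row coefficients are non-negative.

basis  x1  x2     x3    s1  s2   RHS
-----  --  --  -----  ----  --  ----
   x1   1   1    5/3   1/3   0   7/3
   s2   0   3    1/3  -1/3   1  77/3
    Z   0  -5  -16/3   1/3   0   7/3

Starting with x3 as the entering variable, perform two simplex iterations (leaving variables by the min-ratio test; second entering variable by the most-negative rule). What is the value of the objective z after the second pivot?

Ratio test on column x3 — row 1: (7/3)/(5/3) = 7/5; row 2: (77/3)/(1/3) = 77. Minimum is 7/5 at row 1 (x1 leaves); pivot element 5/3.
Pivot on row 1; the Z-row RHS becomes 7/3 − (-16/3)·(7/5) = 49/5.
Next entering variable (most negative Z-row entry -9/5): x2.
Ratio test on column x2 — row 1: (7/5)/(3/5) = 7/3; row 2: (126/5)/(14/5) = 9. Minimum is 7/3 at row 1 (x3 leaves); pivot element 3/5.
After the second pivot the Z-row RHS is 49/5 − (-9/5)·(7/3) = 14.

14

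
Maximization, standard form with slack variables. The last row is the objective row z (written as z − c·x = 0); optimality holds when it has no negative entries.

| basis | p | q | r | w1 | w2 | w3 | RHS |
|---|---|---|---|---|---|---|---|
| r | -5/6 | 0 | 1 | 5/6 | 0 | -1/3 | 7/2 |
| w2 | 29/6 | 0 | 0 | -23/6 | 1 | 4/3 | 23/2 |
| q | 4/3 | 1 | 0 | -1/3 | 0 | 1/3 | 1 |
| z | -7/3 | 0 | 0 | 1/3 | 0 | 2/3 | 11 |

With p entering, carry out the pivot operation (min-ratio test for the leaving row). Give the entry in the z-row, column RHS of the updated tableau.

Ratio test on column p — row 1: entry -5/6 ≤ 0; row 2: (23/2)/(29/6) = 69/29; row 3: 1/(4/3) = 3/4. Minimum is 3/4 at row 3 (q leaves); pivot element 4/3.
Divide row 3 by 4/3; eliminate column p from the other rows.
z-row update in column RHS: 11 − (-7/3)·(3/4) = 51/4.

51/4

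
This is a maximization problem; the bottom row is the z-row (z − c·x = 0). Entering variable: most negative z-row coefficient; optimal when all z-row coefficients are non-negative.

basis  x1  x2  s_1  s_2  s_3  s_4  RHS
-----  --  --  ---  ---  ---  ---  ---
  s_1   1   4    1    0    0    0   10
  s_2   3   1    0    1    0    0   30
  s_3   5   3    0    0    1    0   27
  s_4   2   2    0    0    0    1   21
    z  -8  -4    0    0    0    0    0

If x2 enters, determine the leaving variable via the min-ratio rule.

Column x2 entries and ratios — s_1: 10/4 = 5/2; s_2: 30/1 = 30; s_3: 27/3 = 9; s_4: 21/2 = 21/2.
Smallest ratio is 5/2 in the row of s_1, so s_1 leaves.

s_1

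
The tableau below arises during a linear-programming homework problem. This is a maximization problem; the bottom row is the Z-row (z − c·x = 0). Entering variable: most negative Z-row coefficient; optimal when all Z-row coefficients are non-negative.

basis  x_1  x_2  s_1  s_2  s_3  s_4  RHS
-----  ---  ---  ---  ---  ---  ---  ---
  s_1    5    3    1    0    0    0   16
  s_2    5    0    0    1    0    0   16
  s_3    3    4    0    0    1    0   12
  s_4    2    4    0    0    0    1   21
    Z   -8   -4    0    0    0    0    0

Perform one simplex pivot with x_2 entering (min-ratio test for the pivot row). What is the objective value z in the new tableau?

Ratio test on column x_2 — row 1: 16/3 = 16/3; row 2: entry 0 ≤ 0; row 3: 12/4 = 3; row 4: 21/4 = 21/4. Minimum is 3 at row 3 (s_3 leaves); pivot element 4.
Pivot on row 3; the Z-row RHS becomes 0 − (-4)·3 = 12.

12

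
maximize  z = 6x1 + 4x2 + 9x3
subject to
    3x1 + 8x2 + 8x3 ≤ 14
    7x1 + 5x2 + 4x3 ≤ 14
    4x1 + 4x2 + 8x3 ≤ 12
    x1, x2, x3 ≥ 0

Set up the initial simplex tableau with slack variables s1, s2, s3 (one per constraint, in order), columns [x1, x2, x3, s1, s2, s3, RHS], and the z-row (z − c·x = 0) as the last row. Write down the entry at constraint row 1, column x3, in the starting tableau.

8

Constraint 1 has coefficient 8 on x3.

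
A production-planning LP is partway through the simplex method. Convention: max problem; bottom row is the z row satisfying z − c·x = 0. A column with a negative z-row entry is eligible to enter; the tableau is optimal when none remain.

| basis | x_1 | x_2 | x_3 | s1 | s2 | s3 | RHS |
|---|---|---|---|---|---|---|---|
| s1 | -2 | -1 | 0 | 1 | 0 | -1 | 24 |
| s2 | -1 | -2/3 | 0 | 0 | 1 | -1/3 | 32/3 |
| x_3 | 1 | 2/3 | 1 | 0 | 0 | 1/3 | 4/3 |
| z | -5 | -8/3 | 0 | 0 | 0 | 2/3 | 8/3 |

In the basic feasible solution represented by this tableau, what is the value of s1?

s1 is basic (row 1); its value is the RHS of that row, 24.

24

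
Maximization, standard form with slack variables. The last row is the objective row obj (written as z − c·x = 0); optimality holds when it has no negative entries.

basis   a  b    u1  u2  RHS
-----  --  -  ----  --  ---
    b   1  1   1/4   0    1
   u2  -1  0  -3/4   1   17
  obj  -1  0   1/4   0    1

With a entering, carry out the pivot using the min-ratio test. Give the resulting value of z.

2

Ratio test on column a — row 1: 1/1 = 1; row 2: entry -1 ≤ 0. Minimum is 1 at row 1 (b leaves); pivot element 1.
Pivot on row 1; the obj-row RHS becomes 1 − (-1)·1 = 2.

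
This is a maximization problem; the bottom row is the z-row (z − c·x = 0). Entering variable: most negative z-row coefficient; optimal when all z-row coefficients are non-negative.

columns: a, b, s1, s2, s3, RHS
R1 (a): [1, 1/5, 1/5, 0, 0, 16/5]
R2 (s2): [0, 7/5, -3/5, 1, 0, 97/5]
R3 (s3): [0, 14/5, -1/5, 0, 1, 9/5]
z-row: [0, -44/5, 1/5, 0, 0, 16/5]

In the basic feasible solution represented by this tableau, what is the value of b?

b is not in the basis, so in the current basic feasible solution b = 0.

0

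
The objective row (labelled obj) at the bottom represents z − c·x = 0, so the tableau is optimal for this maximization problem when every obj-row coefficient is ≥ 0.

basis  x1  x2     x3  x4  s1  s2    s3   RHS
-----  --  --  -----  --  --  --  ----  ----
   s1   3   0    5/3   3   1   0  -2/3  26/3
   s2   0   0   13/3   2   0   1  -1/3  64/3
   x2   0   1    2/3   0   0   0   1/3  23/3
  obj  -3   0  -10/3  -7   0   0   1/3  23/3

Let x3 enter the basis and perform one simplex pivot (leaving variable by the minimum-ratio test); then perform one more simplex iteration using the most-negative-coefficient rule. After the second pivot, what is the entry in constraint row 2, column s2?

Ratio test on column x3 — row 1: (26/3)/(5/3) = 26/5; row 2: (64/3)/(13/3) = 64/13; row 3: (23/3)/(2/3) = 23/2. Minimum is 64/13 at row 2 (s2 leaves); pivot element 13/3.
Divide row 2 by 13/3; eliminate column x3 from the other rows.
Second iteration: most negative obj-row entry is -71/13 in column x4, so x4 enters.
Ratio test on column x4 — row 1: (6/13)/(29/13) = 6/29; row 2: (64/13)/(6/13) = 32/3; row 3: entry -4/13 ≤ 0. Minimum is 6/29 at row 1 (s1 leaves); pivot element 29/13.
Divide row 1 by 29/13; eliminate column x4 from the other rows.
After both pivots, the entry at constraint row 2, column s2 is 9/29.

9/29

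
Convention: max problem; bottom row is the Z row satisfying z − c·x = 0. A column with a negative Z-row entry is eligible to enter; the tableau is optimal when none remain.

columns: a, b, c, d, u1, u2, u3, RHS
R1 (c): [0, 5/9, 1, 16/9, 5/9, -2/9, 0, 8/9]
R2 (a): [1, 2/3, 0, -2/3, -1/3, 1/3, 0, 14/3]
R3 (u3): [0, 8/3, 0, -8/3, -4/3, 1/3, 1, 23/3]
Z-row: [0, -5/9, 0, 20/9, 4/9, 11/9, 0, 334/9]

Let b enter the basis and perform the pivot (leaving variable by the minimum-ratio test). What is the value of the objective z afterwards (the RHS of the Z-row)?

Ratio test on column b — row 1: (8/9)/(5/9) = 8/5; row 2: (14/3)/(2/3) = 7; row 3: (23/3)/(8/3) = 23/8. Minimum is 8/5 at row 1 (c leaves); pivot element 5/9.
Pivot on row 1; the Z-row RHS becomes 334/9 − (-5/9)·(8/5) = 38.

38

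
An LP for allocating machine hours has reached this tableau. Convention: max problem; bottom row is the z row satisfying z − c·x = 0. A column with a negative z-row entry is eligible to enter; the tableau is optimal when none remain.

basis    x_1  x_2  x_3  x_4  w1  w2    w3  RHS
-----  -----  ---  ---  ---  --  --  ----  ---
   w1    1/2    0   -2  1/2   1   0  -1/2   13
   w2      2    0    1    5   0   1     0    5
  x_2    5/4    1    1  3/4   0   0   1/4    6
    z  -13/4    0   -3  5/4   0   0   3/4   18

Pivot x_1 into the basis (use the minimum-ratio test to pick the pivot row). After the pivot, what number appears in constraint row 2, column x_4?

Ratio test on column x_1 — row 1: 13/(1/2) = 26; row 2: 5/2 = 5/2; row 3: 6/(5/4) = 24/5. Minimum is 5/2 at row 2 (w2 leaves); pivot element 2.
Divide row 2 by 2; eliminate column x_1 from the other rows.
In the new row 2, the x_4 entry is the old entry divided by the pivot: 5/2 = 5/2.

5/2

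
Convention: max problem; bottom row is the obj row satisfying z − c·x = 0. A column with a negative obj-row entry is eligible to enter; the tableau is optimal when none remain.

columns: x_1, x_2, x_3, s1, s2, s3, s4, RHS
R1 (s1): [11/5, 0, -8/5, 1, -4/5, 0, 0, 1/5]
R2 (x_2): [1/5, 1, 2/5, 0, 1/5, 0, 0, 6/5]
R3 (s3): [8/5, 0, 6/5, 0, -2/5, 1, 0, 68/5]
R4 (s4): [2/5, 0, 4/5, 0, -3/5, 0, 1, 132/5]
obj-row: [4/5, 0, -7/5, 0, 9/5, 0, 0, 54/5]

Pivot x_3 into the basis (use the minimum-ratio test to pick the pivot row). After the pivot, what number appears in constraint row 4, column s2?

-1

Ratio test on column x_3 — row 1: entry -8/5 ≤ 0; row 2: (6/5)/(2/5) = 3; row 3: (68/5)/(6/5) = 34/3; row 4: (132/5)/(4/5) = 33. Minimum is 3 at row 2 (x_2 leaves); pivot element 2/5.
Divide row 2 by 2/5; eliminate column x_3 from the other rows.
Row 4 update in column s2: -3/5 − (4/5)·(1/2) = -1.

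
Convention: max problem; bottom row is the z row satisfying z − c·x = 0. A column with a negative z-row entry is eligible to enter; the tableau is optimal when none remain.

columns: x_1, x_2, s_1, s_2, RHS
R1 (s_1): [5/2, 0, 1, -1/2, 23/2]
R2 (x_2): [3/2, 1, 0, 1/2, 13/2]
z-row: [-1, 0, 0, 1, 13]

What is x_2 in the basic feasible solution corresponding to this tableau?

x_2 is basic (row 2); its value is the RHS of that row, 13/2.

13/2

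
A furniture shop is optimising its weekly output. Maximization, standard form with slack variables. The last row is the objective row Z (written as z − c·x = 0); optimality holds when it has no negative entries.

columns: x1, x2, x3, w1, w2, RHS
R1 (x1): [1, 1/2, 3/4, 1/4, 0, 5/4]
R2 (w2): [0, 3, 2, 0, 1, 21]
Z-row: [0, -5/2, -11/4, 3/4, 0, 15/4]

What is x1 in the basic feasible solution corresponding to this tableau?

5/4

x1 is basic (row 1); its value is the RHS of that row, 5/4.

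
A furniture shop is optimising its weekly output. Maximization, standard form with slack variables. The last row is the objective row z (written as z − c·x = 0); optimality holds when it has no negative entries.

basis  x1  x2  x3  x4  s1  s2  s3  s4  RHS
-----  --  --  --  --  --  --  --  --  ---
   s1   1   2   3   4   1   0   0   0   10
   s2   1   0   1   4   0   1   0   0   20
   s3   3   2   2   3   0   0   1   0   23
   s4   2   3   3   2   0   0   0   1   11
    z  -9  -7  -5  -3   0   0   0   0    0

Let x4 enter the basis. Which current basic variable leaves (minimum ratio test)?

s1

Column x4 entries and ratios — s1: 10/4 = 5/2; s2: 20/4 = 5; s3: 23/3 = 23/3; s4: 11/2 = 11/2.
Smallest ratio is 5/2 in the row of s1, so s1 leaves.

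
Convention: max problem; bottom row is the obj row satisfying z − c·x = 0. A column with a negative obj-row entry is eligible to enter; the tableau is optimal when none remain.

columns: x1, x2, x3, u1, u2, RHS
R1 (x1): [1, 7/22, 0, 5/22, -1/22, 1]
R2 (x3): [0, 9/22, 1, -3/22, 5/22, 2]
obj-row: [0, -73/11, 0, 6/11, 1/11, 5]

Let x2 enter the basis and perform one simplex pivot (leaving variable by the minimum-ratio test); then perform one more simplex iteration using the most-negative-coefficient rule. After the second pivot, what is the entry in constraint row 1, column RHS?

7/2

Ratio test on column x2 — row 1: 1/(7/22) = 22/7; row 2: 2/(9/22) = 44/9. Minimum is 22/7 at row 1 (x1 leaves); pivot element 7/22.
Divide row 1 by 7/22; eliminate column x2 from the other rows.
Second iteration: most negative obj-row entry is -6/7 in column u2, so u2 enters.
Ratio test on column u2 — row 1: entry -1/7 ≤ 0; row 2: (5/7)/(2/7) = 5/2. Minimum is 5/2 at row 2 (x3 leaves); pivot element 2/7.
Divide row 2 by 2/7; eliminate column u2 from the other rows.
After both pivots, the entry at constraint row 1, column RHS is 7/2.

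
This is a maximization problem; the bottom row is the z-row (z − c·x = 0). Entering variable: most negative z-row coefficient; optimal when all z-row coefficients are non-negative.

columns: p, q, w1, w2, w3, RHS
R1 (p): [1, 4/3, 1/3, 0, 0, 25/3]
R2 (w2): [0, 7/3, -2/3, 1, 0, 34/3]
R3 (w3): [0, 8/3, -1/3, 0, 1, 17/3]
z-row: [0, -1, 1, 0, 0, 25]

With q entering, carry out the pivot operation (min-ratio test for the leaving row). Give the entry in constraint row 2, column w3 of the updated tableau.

Ratio test on column q — row 1: (25/3)/(4/3) = 25/4; row 2: (34/3)/(7/3) = 34/7; row 3: (17/3)/(8/3) = 17/8. Minimum is 17/8 at row 3 (w3 leaves); pivot element 8/3.
Divide row 3 by 8/3; eliminate column q from the other rows.
Row 2 update in column w3: 0 − (7/3)·(3/8) = -7/8.

-7/8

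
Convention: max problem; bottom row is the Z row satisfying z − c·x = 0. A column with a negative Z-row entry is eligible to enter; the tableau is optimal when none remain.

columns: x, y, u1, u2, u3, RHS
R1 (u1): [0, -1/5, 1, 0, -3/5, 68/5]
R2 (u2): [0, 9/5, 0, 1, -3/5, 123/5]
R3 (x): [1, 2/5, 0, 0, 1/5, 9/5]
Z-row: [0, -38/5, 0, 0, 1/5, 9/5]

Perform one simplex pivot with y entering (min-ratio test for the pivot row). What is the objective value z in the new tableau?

Ratio test on column y — row 1: entry -1/5 ≤ 0; row 2: (123/5)/(9/5) = 41/3; row 3: (9/5)/(2/5) = 9/2. Minimum is 9/2 at row 3 (x leaves); pivot element 2/5.
Pivot on row 3; the Z-row RHS becomes 9/5 − (-38/5)·(9/2) = 36.

36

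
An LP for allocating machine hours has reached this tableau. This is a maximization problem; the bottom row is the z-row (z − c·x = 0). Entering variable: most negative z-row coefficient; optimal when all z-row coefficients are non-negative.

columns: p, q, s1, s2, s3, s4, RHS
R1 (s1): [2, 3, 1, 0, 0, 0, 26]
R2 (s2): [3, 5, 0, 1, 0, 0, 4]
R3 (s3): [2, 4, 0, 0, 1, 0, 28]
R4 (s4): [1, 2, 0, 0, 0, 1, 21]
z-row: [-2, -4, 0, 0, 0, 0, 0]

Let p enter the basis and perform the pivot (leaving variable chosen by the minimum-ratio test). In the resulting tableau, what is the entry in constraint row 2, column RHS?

4/3

Ratio test on column p — row 1: 26/2 = 13; row 2: 4/3 = 4/3; row 3: 28/2 = 14; row 4: 21/1 = 21. Minimum is 4/3 at row 2 (s2 leaves); pivot element 3.
Divide row 2 by 3; eliminate column p from the other rows.
In the new row 2, the RHS entry is the old entry divided by the pivot: 4/3 = 4/3.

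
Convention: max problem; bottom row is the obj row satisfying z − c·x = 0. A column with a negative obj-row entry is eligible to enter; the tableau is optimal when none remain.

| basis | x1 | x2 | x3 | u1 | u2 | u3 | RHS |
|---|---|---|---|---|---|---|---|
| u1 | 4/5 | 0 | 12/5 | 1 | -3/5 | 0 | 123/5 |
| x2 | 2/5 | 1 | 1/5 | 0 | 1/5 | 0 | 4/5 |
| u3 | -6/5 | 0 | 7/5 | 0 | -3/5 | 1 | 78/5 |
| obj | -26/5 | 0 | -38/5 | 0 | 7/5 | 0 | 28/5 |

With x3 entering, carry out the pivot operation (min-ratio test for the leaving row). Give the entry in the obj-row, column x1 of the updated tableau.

Ratio test on column x3 — row 1: (123/5)/(12/5) = 41/4; row 2: (4/5)/(1/5) = 4; row 3: (78/5)/(7/5) = 78/7. Minimum is 4 at row 2 (x2 leaves); pivot element 1/5.
Divide row 2 by 1/5; eliminate column x3 from the other rows.
obj-row update in column x1: -26/5 − (-38/5)·2 = 10.

10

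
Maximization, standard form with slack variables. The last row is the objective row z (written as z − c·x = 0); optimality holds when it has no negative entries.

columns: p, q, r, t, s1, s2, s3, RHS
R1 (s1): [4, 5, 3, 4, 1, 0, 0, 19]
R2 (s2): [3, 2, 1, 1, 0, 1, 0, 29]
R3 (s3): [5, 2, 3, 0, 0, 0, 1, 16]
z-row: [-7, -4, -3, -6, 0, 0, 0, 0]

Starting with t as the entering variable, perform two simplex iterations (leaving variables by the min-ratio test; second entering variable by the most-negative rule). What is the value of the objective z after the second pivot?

317/10

Ratio test on column t — row 1: 19/4 = 19/4; row 2: 29/1 = 29; row 3: entry 0 ≤ 0. Minimum is 19/4 at row 1 (s1 leaves); pivot element 4.
Pivot on row 1; the z-row RHS becomes 0 − (-6)·(19/4) = 57/2.
Next entering variable (most negative z-row entry -1): p.
Ratio test on column p — row 1: (19/4)/1 = 19/4; row 2: (97/4)/2 = 97/8; row 3: 16/5 = 16/5. Minimum is 16/5 at row 3 (s3 leaves); pivot element 5.
After the second pivot the z-row RHS is 57/2 − (-1)·(16/5) = 317/10.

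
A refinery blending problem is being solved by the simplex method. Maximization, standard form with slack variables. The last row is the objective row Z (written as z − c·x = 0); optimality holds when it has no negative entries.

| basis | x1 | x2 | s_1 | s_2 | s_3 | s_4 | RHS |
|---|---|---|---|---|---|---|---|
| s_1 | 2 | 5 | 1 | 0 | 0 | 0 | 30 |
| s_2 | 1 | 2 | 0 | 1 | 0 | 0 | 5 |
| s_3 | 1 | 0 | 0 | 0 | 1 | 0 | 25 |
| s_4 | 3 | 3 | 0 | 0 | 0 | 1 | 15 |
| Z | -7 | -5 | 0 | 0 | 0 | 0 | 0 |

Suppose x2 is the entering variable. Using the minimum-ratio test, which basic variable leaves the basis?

Column x2 entries and ratios — s_1: 30/5 = 6; s_2: 5/2 = 5/2; s_3: 0 ≤ 0, skip; s_4: 15/3 = 5.
Smallest ratio is 5/2 in the row of s_2, so s_2 leaves.

s_2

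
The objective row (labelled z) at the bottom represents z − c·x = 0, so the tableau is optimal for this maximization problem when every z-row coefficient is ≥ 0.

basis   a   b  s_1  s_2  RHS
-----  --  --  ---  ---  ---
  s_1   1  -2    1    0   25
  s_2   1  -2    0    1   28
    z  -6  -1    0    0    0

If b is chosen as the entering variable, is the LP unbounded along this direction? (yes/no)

yes

Every constraint-row entry in column b is ≤ 0, so increasing b is unbounded.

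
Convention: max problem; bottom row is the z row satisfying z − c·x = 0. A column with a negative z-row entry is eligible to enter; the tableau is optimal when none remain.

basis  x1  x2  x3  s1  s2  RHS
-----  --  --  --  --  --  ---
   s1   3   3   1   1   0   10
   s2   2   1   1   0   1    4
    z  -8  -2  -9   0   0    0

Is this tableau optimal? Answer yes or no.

no

The z-row has a negative entry -9 in column x3, so it is not optimal.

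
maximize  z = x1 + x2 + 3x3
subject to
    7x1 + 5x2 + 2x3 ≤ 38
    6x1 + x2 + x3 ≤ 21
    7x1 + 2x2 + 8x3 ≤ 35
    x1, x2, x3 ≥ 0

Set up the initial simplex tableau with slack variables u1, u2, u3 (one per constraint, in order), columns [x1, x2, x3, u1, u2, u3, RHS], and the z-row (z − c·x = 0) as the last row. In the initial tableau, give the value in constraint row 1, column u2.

Slack u2 belongs to constraint 2; its column is the unit vector e_2, so the entry in row 1 is 0.

0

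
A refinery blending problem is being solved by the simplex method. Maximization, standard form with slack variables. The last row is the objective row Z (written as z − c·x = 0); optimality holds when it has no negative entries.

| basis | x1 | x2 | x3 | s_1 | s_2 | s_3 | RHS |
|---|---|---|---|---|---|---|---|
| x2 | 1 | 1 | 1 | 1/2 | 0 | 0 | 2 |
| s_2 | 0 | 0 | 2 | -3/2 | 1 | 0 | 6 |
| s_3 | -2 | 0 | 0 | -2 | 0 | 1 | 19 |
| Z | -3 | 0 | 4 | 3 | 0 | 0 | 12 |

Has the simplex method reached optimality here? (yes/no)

no

The Z-row has a negative entry -3 in column x1, so it is not optimal.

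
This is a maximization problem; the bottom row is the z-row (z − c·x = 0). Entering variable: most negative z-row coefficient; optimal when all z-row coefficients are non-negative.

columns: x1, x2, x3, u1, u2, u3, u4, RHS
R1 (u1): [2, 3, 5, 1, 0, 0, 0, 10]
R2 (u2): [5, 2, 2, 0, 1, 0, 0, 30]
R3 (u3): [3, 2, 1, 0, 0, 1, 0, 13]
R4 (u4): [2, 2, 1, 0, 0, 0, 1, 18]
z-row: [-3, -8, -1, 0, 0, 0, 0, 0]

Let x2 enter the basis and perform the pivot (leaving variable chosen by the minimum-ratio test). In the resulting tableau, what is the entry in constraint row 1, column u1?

1/3

Ratio test on column x2 — row 1: 10/3 = 10/3; row 2: 30/2 = 15; row 3: 13/2 = 13/2; row 4: 18/2 = 9. Minimum is 10/3 at row 1 (u1 leaves); pivot element 3.
Divide row 1 by 3; eliminate column x2 from the other rows.
In the new row 1, the u1 entry is the old entry divided by the pivot: 1/3 = 1/3.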